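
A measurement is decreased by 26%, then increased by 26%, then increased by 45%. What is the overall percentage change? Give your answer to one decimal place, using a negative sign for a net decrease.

A 26% decrease multiplies by 0.74.
Then a 26% increase: 0.74 × 1.26 = 0.9324.
Then a 45% increase: 0.9324 × 1.45 = 1.35198.
Overall factor 1.35198, i.e. 35.2%.

35.2%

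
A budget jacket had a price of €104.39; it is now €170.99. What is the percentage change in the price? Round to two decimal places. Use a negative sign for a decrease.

Change: €170.99 − €104.39 = €66.60.
Relative to the original: €66.60 ÷ €104.39 ≈ 63.80%.

63.80%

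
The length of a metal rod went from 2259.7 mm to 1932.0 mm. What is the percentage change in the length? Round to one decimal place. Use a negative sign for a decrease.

Change: 1932.0 − 2259.7 = -327.7.
Relative to the original: -327.7 ÷ 2259.7 ≈ -14.5%.

-14.5%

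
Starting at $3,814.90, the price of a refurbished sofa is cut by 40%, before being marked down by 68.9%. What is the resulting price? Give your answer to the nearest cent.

$711.86

Apply the 40% decrease: $3,814.90 × 0.6 = $2288.94.
68.9% decrease: $2288.94 × 0.311 = $711.86034 ≈ $711.86.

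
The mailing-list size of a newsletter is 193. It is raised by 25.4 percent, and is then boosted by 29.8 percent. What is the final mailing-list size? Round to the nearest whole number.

25.4% increase: 193 × 1.254 = 242.022.
After the 29.8% increase: 242.022 × 1.298 = 314.144556 ≈ 314.

314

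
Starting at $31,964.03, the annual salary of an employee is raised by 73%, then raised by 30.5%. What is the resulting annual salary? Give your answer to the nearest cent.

After the 73% increase: $31,964.03 × 1.73 = $55297.7719.
After the 30.5% increase: $55297.7719 × 1.305 = $72163.5923295 ≈ $72,163.59.

$72,163.59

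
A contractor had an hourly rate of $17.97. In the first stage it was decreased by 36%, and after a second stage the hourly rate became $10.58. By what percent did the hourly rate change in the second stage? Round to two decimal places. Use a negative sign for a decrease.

-8.01%

After the first stage: $17.97 × 0.64 = $11.5008.
Second-stage multiplier: $10.58 ÷ $11.5008 ≈ 0.919936.
That is a change of -8.01%.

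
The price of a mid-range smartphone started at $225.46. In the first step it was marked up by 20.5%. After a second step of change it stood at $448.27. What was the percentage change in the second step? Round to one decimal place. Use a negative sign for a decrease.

After the first step: $225.46 × 1.205 = $271.6793.
Second-step multiplier: $448.27 ÷ $271.6793 ≈ 1.65.
That is a change of 65.0%.

65.0%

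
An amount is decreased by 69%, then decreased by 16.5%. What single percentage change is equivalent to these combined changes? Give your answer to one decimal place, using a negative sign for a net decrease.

The combined multiplier is 0.31 × 0.835 = 0.25885.
That corresponds to a decrease of 74.1%.

-74.1%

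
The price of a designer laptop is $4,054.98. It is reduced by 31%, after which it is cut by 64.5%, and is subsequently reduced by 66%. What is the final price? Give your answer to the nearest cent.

$337.71

Each change multiplies by a factor: 0.69 × 0.355 × 0.34 = 0.083283.
$4,054.98 × 0.083283 = $337.71089934 ≈ $337.71.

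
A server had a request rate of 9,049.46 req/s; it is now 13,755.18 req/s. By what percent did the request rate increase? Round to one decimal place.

Change: 13,755.18 − 9,049.46 = 4,705.72.
Relative to the original: 4,705.72 ÷ 9,049.46 ≈ 52.0%.
So the request rate increased by 52.0%.

52.0%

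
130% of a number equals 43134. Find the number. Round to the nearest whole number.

33180

43134 ÷ 1.3 = 33180.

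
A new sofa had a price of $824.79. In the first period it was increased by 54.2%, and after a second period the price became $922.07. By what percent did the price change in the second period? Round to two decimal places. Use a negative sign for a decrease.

After the first period: $824.79 × 1.542 = $1271.82618.
Second-period multiplier: $922.07 ÷ $1271.82618 ≈ 0.724997.
That is a change of -27.50%.

-27.50%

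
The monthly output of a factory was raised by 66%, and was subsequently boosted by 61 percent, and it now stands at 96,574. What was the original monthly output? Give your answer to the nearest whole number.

Undoing the 61% increase: 96,574 ÷ 1.61 ≈ 59983.850932.
Undoing the 66% increase: 59983.850932 ÷ 1.66 ≈ 36,135.

36,135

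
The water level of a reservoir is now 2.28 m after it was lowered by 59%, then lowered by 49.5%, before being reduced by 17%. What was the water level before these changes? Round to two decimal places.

13.27 m

Undoing the 17% decrease: 2.28 ÷ 0.83 ≈ 2.746988.
Undoing the 49.5% decrease: 2.746988 ÷ 0.505 ≈ 5.43958.
Undoing the 59% decrease: 5.43958 ÷ 0.41 ≈ 13.27 m.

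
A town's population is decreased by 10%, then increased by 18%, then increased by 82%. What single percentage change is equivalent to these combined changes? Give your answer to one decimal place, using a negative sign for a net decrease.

A 10% decrease multiplies by 0.9.
Then an 18% increase: 0.9 × 1.18 = 1.062.
Then an 82% increase: 1.062 × 1.82 = 1.93284.
Overall factor 1.93284, i.e. 93.3%.

93.3%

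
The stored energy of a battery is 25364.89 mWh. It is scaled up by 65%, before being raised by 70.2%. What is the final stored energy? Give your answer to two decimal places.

Apply the 65% increase: 25364.89 × 1.65 = 41852.0685.
70.2% increase: 41852.0685 × 1.702 = 71232.220587 ≈ 71232.22.

71232.22 mWh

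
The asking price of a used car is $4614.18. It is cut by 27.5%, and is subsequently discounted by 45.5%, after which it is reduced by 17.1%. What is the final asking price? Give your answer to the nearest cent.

Each change multiplies by a factor: 0.725 × 0.545 × 0.829 = 0.327558625.
$4614.18 × 0.327558625 = $1511.4144563025 ≈ $1511.41.

$1511.41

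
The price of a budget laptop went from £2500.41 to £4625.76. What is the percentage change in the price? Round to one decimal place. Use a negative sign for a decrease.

Change: £4625.76 − £2500.41 = £2125.35.
Relative to the original: £2125.35 ÷ £2500.41 ≈ 85.0%.

85.0%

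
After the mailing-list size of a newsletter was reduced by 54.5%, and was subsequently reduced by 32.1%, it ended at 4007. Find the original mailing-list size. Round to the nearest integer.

12970

Undoing the 32.1% decrease: 4007 ÷ 0.679 ≈ 5901.325479.
Undoing the 54.5% decrease: 5901.325479 ÷ 0.455 ≈ 12970.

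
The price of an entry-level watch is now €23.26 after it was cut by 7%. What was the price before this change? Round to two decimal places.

The overall multiplier applied was 0.93.
So the original price was €23.26 ÷ 0.93 ≈ €25.01.

€25.01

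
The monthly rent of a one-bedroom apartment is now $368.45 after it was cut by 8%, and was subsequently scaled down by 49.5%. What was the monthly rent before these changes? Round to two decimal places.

The overall multiplier applied was 0.92 × 0.505 = 0.4646.
So the original monthly rent was $368.45 ÷ 0.4646 ≈ $793.05.

$793.05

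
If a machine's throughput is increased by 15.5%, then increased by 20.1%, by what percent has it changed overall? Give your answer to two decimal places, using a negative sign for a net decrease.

38.72%

A 15.5% increase multiplies by 1.155.
Then a 20.1% increase: 1.155 × 1.201 = 1.387155.
Overall factor 1.387155, i.e. 38.72%.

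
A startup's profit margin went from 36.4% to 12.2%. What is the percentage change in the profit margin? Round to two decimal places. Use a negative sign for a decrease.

The change is 12.2 − 36.4 = -24.2 percentage points.
Relative to the original 36.4%, that is -24.2 ÷ 36.4 ≈ -66.48%.

-66.48%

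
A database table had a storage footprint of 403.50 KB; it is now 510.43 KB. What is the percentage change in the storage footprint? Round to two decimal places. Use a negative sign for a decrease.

26.50%

Change: 510.43 − 403.50 = 106.93.
Relative to the original: 106.93 ÷ 403.50 ≈ 26.50%.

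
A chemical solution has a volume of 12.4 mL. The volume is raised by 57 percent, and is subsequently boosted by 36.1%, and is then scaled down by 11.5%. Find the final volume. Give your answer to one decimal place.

After the 57% increase: 12.4 × 1.57 = 19.468.
Apply the 36.1% increase: 19.468 × 1.361 = 26.495948.
After the 11.5% decrease: 26.495948 × 0.885 = 23.44891398 ≈ 23.4.

23.4 mL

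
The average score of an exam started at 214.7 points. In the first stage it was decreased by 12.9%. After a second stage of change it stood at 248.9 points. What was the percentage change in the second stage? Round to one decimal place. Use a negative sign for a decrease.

After the first stage: 214.7 × 0.871 = 187.0037.
Second-stage multiplier: 248.9 ÷ 187.0037 ≈ 1.33099.
That is a change of 33.1%.

33.1%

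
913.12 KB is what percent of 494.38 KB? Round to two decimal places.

913.12 KB ÷ 494.38 KB ≈ 184.70%.

184.70%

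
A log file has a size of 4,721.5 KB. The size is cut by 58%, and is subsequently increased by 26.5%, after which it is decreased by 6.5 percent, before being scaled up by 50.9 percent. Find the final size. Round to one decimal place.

3,539.3 KB

Each change multiplies by a factor: 0.42 × 1.265 × 0.935 × 1.509 = 0.7496191395.
4,721.5 × 0.7496191395 = 3539.32676714925 ≈ 3,539.3.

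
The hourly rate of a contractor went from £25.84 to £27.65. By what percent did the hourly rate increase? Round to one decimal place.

7.0%

Change: £27.65 − £25.84 = £1.81.
Relative to the original: £1.81 ÷ £25.84 ≈ 7.0%.
So the hourly rate increased by 7.0%.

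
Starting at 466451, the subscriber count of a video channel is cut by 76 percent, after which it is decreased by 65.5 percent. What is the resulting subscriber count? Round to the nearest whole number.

38622

After the 76% decrease: 466451 × 0.24 = 111948.24.
After the 65.5% decrease: 111948.24 × 0.345 = 38622.1428 ≈ 38622.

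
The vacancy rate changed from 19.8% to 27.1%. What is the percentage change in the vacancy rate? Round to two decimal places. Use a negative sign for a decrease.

36.87%

The change is 27.1 − 19.8 = 7.3 percentage points.
Relative to the original 19.8%, that is 7.3 ÷ 19.8 ≈ 36.87%.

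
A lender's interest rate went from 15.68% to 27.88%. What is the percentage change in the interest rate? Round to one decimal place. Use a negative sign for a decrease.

The change is 27.88 − 15.68 = 12.20 percentage points.
Relative to the original 15.68%, that is 12.20 ÷ 15.68 ≈ 77.8%.

77.8%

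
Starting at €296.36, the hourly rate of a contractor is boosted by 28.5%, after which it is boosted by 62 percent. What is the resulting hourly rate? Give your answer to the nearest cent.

After the 28.5% increase: €296.36 × 1.285 = €380.8226.
After the 62% increase: €380.8226 × 1.62 = €616.932612 ≈ €616.93.

€616.93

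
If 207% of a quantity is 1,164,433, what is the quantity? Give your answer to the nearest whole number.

1,164,433 ÷ 2.07 ≈ 562,528.

562,528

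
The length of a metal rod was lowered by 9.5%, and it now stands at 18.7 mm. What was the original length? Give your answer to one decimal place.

The overall multiplier applied was 0.905.
So the original length was 18.7 ÷ 0.905 ≈ 20.7 mm.

20.7 mm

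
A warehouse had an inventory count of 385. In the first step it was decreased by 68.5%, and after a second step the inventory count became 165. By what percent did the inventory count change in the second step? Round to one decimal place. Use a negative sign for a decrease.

After the first step: 385 × 0.315 = 121.275.
Second-step multiplier: 165 ÷ 121.275 ≈ 1.36054.
That is a change of 36.1%.

36.1%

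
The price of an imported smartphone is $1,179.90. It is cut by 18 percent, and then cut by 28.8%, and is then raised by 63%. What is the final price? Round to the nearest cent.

Each change multiplies by a factor: 0.82 × 0.712 × 1.63 = 0.9516592.
$1,179.90 × 0.9516592 = $1122.86269008 ≈ $1,122.86.

$1,122.86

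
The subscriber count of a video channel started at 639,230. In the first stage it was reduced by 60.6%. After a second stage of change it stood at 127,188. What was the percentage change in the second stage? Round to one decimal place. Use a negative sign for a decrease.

-49.5%

After the first stage: 639,230 × 0.394 = 251856.62.
Second-stage multiplier: 127,188 ÷ 251856.62 ≈ 0.505.
That is a change of -49.5%.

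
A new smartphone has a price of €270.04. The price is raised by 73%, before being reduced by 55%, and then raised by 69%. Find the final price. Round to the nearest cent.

Each change multiplies by a factor: 1.73 × 0.45 × 1.69 = 1.315665.
€270.04 × 1.315665 = €355.2821766 ≈ €355.28.

€355.28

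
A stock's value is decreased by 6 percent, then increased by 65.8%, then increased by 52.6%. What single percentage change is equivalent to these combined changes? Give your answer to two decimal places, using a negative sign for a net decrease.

The combined multiplier is 0.94 × 1.658 × 1.526 = 2.37830152.
That corresponds to an increase of 137.83%.

137.83%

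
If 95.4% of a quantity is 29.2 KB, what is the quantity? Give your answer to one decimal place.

29.2 KB ÷ 0.954 ≈ 30.6 KB.

30.6 KB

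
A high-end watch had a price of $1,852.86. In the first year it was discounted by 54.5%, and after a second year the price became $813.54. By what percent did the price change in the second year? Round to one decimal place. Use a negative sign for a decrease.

-3.5%

After the first year: $1,852.86 × 0.455 = $843.0513.
Second-year multiplier: $813.54 ÷ $843.0513 ≈ 0.96499.
That is a change of -3.5%.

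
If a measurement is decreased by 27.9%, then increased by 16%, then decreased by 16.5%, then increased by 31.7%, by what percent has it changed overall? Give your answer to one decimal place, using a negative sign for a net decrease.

-8.0%

A 27.9% decrease multiplies by 0.721.
Then a 16% increase: 0.721 × 1.16 = 0.83636.
Then a 16.5% decrease: 0.83636 × 0.835 = 0.6983606.
Then a 31.7% increase: 0.6983606 × 1.317 = 0.9197409102.
Overall factor 0.9197409102, i.e. -8.0%.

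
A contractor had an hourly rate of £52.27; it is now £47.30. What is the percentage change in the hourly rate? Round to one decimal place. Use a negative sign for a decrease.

Change: £47.30 − £52.27 = -£4.97.
Relative to the original: -£4.97 ÷ £52.27 ≈ -9.5%.

-9.5%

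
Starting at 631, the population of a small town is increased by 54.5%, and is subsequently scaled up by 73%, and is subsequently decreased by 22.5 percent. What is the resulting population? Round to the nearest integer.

Each change multiplies by a factor: 1.545 × 1.73 × 0.775 = 2.07145875.
631 × 2.07145875 = 1307.09047125 ≈ 1307.

1307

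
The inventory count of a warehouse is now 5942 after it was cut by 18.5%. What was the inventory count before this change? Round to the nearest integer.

7291

The overall multiplier applied was 0.815.
So the original inventory count was 5942 ÷ 0.815 ≈ 7291.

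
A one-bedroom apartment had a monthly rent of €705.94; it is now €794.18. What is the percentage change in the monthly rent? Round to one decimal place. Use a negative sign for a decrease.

12.5%

Change: €794.18 − €705.94 = €88.24.
Relative to the original: €88.24 ÷ €705.94 ≈ 12.5%.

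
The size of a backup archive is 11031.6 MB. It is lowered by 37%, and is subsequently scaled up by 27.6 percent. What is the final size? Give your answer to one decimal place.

8868.1 MB

Each change multiplies by a factor: 0.63 × 1.276 = 0.80388.
11031.6 × 0.80388 = 8868.082608 ≈ 8868.1.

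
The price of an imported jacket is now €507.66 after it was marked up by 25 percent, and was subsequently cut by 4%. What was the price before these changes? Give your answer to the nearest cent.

Undoing the 4% decrease: €507.66 ÷ 0.96 = €528.8125.
Undoing the 25% increase: €528.8125 ÷ 1.25 = €423.05.

€423.05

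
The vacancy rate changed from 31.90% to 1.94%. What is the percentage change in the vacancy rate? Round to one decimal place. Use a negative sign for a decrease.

-93.9%

The change is 1.94 − 31.90 = -29.96 percentage points.
Relative to the original 31.90%, that is -29.96 ÷ 31.90 ≈ -93.9%.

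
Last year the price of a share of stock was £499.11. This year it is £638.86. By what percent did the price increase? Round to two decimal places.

28.00%

Change: £638.86 − £499.11 = £139.75.
Relative to the original: £139.75 ÷ £499.11 ≈ 28.00%.
So the price increased by 28.00%.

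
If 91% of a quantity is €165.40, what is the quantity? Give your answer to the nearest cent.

€165.40 ÷ 0.91 ≈ €181.76.

€181.76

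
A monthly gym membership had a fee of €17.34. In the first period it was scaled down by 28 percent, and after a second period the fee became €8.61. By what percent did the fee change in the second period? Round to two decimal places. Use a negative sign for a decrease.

After the first period: €17.34 × 0.72 = €12.4848.
Second-period multiplier: €8.61 ÷ €12.4848 ≈ 0.689639.
That is a change of -31.04%.

-31.04%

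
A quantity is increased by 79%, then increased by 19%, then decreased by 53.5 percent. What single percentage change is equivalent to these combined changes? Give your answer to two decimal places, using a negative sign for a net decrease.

-0.95%

The combined multiplier is 1.79 × 1.19 × 0.465 = 0.9904965.
That corresponds to a decrease of 0.95%.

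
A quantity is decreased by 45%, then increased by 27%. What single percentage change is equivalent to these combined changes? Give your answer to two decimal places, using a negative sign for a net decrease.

A 45% decrease multiplies by 0.55.
Then a 27% increase: 0.55 × 1.27 = 0.6985.
Overall factor 0.6985, i.e. -30.15%.

-30.15%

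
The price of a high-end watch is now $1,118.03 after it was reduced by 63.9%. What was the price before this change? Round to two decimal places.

The overall multiplier applied was 0.361.
So the original price was $1,118.03 ÷ 0.361 ≈ $3,097.04.

$3,097.04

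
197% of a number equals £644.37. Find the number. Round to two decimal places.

£327.09

£644.37 ÷ 1.97 ≈ £327.09.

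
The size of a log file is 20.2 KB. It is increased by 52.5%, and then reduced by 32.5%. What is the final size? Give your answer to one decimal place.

20.8 KB

52.5% increase: 20.2 × 1.525 = 30.805.
Apply the 32.5% decrease: 30.805 × 0.675 = 20.793375 ≈ 20.8.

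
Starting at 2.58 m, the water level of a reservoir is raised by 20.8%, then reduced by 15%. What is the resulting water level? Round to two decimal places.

After the 20.8% increase: 2.58 × 1.208 = 3.11664.
After the 15% decrease: 3.11664 × 0.85 = 2.649144 ≈ 2.65.

2.65 m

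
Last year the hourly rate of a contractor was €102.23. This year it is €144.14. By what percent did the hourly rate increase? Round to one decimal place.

41.0%

Change: €144.14 − €102.23 = €41.91.
Relative to the original: €41.91 ÷ €102.23 ≈ 41.0%.
So the hourly rate increased by 41.0%.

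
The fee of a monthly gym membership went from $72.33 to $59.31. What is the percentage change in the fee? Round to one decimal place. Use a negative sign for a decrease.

Change: $59.31 − $72.33 = -$13.02.
Relative to the original: -$13.02 ÷ $72.33 ≈ -18.0%.

-18.0%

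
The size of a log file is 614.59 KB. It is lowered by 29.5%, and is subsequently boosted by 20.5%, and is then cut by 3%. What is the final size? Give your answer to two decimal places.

Each change multiplies by a factor: 0.705 × 1.205 × 0.97 = 0.82403925.
614.59 × 0.82403925 = 506.4462826575 ≈ 506.45.

506.45 KB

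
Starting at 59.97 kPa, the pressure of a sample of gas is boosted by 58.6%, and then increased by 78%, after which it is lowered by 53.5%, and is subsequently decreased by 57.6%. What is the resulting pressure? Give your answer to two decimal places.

58.6% increase: 59.97 × 1.586 = 95.11242.
Apply the 78% increase: 95.11242 × 1.78 = 169.3001076.
53.5% decrease: 169.3001076 × 0.465 = 78.724550034.
Apply the 57.6% decrease: 78.724550034 × 0.424 = 33.379209214416 ≈ 33.38.

33.38 kPa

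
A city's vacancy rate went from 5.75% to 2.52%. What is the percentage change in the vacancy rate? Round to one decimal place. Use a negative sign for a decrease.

-56.2%

The change is 2.52 − 5.75 = -3.23 percentage points.
Relative to the original 5.75%, that is -3.23 ÷ 5.75 ≈ -56.2%.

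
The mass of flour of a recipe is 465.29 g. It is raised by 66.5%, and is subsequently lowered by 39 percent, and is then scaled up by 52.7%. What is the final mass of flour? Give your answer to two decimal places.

721.62 g

Apply the 66.5% increase: 465.29 × 1.665 = 774.70785.
Apply the 39% decrease: 774.70785 × 0.61 = 472.5717885.
52.7% increase: 472.5717885 × 1.527 = 721.6171210395 ≈ 721.62.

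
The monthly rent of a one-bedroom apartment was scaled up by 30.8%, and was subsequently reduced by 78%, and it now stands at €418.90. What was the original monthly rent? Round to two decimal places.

€1455.73

Undoing the 78% decrease: €418.90 ÷ 0.22 ≈ €1904.090909.
Undoing the 30.8% increase: €1904.090909 ÷ 1.308 ≈ €1455.73.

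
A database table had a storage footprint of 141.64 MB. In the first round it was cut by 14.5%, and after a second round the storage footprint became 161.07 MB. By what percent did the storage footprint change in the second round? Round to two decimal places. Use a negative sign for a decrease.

After the first round: 141.64 × 0.855 = 121.1022.
Second-round multiplier: 161.07 ÷ 121.1022 ≈ 1.330034.
That is a change of 33.00%.

33.00%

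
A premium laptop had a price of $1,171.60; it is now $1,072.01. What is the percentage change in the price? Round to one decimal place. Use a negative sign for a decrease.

-8.5%

Change: $1,072.01 − $1,171.60 = -$99.59.
Relative to the original: -$99.59 ÷ $1,171.60 ≈ -8.5%.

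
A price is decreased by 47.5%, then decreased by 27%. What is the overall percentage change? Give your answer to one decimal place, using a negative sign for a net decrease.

The combined multiplier is 0.525 × 0.73 = 0.38325.
That corresponds to a decrease of 61.7%.

-61.7%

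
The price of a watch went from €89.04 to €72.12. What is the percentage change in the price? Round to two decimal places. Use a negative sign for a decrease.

Change: €72.12 − €89.04 = -€16.92.
Relative to the original: -€16.92 ÷ €89.04 ≈ -19.00%.

-19.00%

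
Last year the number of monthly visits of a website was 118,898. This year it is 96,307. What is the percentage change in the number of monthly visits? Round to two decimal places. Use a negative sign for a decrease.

Change: 96,307 − 118,898 = -22,591.
Relative to the original: -22,591 ÷ 118,898 ≈ -19.00%.

-19.00%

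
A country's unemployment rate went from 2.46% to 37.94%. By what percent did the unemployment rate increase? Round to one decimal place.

The change is 37.94 − 2.46 = 35.48 percentage points.
Relative to the original 2.46%, that is 35.48 ÷ 2.46 ≈ 1442.3%.
So the unemployment rate rose by 1442.3%.

1442.3%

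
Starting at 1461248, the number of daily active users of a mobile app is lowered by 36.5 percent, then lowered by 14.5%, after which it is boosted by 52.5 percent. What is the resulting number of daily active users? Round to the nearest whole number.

1209856

Each change multiplies by a factor: 0.635 × 0.855 × 1.525 = 0.827960625.
1461248 × 0.827960625 = 1209855.80736 ≈ 1209856.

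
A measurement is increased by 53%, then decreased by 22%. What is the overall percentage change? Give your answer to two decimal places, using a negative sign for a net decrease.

A 53% increase multiplies by 1.53.
Then a 22% decrease: 1.53 × 0.78 = 1.1934.
Overall factor 1.1934, i.e. 19.34%.

19.34%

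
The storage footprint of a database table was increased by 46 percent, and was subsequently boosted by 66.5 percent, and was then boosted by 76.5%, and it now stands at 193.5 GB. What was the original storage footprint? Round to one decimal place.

45.1 GB

The overall multiplier applied was 1.46 × 1.665 × 1.765 = 4.2905385.
So the original storage footprint was 193.5 ÷ 4.2905385 ≈ 45.1 GB.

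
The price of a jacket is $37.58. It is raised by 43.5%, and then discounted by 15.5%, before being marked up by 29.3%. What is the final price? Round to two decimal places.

Each change multiplies by a factor: 1.435 × 0.845 × 1.293 = 1.567859475.
$37.58 × 1.567859475 = $58.9201590705 ≈ $58.92.

$58.92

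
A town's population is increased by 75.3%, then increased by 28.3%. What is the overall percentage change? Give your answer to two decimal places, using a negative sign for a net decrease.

124.91%

The combined multiplier is 1.753 × 1.283 = 2.249099.
That corresponds to an increase of 124.91%.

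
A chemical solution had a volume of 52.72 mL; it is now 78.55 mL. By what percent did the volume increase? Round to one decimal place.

49.0%

Change: 78.55 − 52.72 = 25.83.
Relative to the original: 25.83 ÷ 52.72 ≈ 49.0%.
So the volume increased by 49.0%.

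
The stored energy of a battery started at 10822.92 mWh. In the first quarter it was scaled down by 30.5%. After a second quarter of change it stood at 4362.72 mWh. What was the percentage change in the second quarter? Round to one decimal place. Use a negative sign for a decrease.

-42.0%

After the first quarter: 10822.92 × 0.695 = 7521.9294.
Second-quarter multiplier: 4362.72 ÷ 7521.9294 ≈ 0.58.
That is a change of -42.0%.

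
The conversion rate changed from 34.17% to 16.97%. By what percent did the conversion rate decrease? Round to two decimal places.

50.34%

The change is 16.97 − 34.17 = -17.20 percentage points.
Relative to the original 34.17%, that is -17.20 ÷ 34.17 ≈ -50.34%.
So the conversion rate fell by 50.34%.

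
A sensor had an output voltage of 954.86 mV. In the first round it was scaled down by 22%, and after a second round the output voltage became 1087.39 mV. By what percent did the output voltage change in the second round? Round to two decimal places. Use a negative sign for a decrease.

46.00%

After the first round: 954.86 × 0.78 = 744.7908.
Second-round multiplier: 1087.39 ÷ 744.7908 ≈ 1.459994.
That is a change of 46.00%.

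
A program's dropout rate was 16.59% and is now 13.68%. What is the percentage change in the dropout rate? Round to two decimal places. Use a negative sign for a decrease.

-17.54%

The change is 13.68 − 16.59 = -2.91 percentage points.
Relative to the original 16.59%, that is -2.91 ÷ 16.59 ≈ -17.54%.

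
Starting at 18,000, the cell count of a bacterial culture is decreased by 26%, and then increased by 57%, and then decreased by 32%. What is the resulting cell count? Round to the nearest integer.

14,220

Each change multiplies by a factor: 0.74 × 1.57 × 0.68 = 0.790024.
18,000 × 0.790024 = 14220.432 ≈ 14,220.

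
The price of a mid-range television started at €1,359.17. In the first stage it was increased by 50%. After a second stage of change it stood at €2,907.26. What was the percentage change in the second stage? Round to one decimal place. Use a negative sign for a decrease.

After the first stage: €1,359.17 × 1.5 = €2038.755.
Second-stage multiplier: €2,907.26 ÷ €2038.755 ≈ 1.426.
That is a change of 42.6%.

42.6%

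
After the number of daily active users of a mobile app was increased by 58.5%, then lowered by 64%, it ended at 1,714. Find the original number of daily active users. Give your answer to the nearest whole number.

3,004

Undoing the 64% decrease: 1,714 ÷ 0.36 ≈ 4761.111111.
Undoing the 58.5% increase: 4761.111111 ÷ 1.585 ≈ 3,004.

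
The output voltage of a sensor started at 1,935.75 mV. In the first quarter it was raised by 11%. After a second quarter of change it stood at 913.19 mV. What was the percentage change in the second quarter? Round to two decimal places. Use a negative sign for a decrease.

-57.50%

After the first quarter: 1,935.75 × 1.11 = 2148.6825.
Second-quarter multiplier: 913.19 ÷ 2148.6825 ≈ 0.425.
That is a change of -57.50%.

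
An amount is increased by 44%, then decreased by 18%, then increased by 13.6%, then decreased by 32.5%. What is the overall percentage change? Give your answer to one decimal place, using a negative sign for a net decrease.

-9.5%

The combined multiplier is 1.44 × 0.82 × 1.136 × 0.675 = 0.90543744.
That corresponds to a decrease of 9.5%.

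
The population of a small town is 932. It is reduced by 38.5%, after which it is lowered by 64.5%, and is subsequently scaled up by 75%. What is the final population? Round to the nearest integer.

356

After the 38.5% decrease: 932 × 0.615 = 573.18.
64.5% decrease: 573.18 × 0.355 = 203.4789.
Apply the 75% increase: 203.4789 × 1.75 = 356.088075 ≈ 356.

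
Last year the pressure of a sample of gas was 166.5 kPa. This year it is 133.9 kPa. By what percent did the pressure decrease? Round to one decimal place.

19.6%

Change: 133.9 − 166.5 = -32.6.
Relative to the original: -32.6 ÷ 166.5 ≈ -19.6%.
So the pressure decreased by 19.6%.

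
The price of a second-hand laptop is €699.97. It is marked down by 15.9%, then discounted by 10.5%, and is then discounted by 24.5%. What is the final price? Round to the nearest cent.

After the 15.9% decrease: €699.97 × 0.841 = €588.67477.
After the 10.5% decrease: €588.67477 × 0.895 = €526.86391915.
24.5% decrease: €526.86391915 × 0.755 = €397.78225895825 ≈ €397.78.

€397.78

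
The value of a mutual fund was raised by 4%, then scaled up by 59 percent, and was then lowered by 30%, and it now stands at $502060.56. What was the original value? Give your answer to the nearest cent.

$433738.13

The overall multiplier applied was 1.04 × 1.59 × 0.7 = 1.15752.
So the original value was $502060.56 ÷ 1.15752 ≈ $433738.13.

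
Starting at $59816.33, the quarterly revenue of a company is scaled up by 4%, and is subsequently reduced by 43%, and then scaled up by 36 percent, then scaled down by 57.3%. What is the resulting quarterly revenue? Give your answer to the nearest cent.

Each change multiplies by a factor: 1.04 × 0.57 × 1.36 × 0.427 = 0.344250816.
$59816.33 × 0.344250816 = $20591.82041262528 ≈ $20591.82.

$20591.82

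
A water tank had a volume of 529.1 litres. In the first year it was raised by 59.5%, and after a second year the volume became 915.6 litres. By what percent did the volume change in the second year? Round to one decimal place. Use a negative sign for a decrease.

8.5%

After the first year: 529.1 × 1.595 = 843.9145.
Second-year multiplier: 915.6 ÷ 843.9145 ≈ 1.08494.
That is a change of 8.5%.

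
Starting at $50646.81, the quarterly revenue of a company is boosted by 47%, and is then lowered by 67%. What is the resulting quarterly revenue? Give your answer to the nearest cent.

$24568.77

Each change multiplies by a factor: 1.47 × 0.33 = 0.4851.
$50646.81 × 0.4851 = $24568.767531 ≈ $24568.77.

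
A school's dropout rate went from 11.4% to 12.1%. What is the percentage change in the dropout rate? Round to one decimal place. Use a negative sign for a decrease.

6.1%

The change is 12.1 − 11.4 = 0.7 percentage points.
Relative to the original 11.4%, that is 0.7 ÷ 11.4 ≈ 6.1%.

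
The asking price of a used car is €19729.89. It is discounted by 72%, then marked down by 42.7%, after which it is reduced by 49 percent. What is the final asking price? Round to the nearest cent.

72% decrease: €19729.89 × 0.28 = €5524.3692.
After the 42.7% decrease: €5524.3692 × 0.573 = €3165.4635516.
49% decrease: €3165.4635516 × 0.51 = €1614.386411316 ≈ €1614.39.

€1614.39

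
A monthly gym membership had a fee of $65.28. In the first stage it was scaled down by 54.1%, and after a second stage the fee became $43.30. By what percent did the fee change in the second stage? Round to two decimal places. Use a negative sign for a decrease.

After the first stage: $65.28 × 0.459 = $29.96352.
Second-stage multiplier: $43.30 ÷ $29.96352 ≈ 1.445091.
That is a change of 44.51%.

44.51%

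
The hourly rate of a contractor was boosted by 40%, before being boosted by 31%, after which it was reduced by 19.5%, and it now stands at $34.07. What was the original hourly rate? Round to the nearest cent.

Undoing the 19.5% decrease: $34.07 ÷ 0.805 ≈ $42.322981.
Undoing the 31% increase: $42.322981 ÷ 1.31 ≈ $32.307619.
Undoing the 40% increase: $32.307619 ÷ 1.4 ≈ $23.08.

$23.08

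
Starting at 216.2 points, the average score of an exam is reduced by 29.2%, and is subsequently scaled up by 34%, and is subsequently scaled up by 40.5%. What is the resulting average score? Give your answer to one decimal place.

Apply the 29.2% decrease: 216.2 × 0.708 = 153.0696.
Apply the 34% increase: 153.0696 × 1.34 = 205.113264.
After the 40.5% increase: 205.113264 × 1.405 = 288.18413592 ≈ 288.2.

288.2 points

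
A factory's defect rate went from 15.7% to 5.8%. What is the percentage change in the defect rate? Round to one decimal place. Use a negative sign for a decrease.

-63.1%

The change is 5.8 − 15.7 = -9.9 percentage points.
Relative to the original 15.7%, that is -9.9 ÷ 15.7 ≈ -63.1%.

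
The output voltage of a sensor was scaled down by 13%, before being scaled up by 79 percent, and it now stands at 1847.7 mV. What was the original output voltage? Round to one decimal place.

1186.5 mV

Undoing the 79% increase: 1847.7 ÷ 1.79 ≈ 1032.234637.
Undoing the 13% decrease: 1032.234637 ÷ 0.87 ≈ 1186.5 mV.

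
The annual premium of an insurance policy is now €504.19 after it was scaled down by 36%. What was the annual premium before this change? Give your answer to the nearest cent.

The overall multiplier applied was 0.64.
So the original annual premium was €504.19 ÷ 0.64 ≈ €787.80.

€787.80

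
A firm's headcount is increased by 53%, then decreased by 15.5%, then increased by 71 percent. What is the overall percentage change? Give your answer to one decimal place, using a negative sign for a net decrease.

The combined multiplier is 1.53 × 0.845 × 1.71 = 2.2107735.
That corresponds to an increase of 121.1%.

121.1%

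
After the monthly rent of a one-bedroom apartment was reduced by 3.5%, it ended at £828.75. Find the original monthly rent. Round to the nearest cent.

The overall multiplier applied was 0.965.
So the original monthly rent was £828.75 ÷ 0.965 ≈ £858.81.

£858.81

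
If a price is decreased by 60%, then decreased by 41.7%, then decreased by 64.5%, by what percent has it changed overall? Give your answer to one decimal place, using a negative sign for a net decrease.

-91.7%

The combined multiplier is 0.4 × 0.583 × 0.355 = 0.082786.
That corresponds to a decrease of 91.7%.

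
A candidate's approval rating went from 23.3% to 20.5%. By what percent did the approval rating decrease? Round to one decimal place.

The change is 20.5 − 23.3 = -2.8 percentage points.
Relative to the original 23.3%, that is -2.8 ÷ 23.3 ≈ -12.0%.
So the approval rating fell by 12.0%.

12.0%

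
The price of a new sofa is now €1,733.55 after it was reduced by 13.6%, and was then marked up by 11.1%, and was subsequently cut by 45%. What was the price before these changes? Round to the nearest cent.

€3,283.57

The overall multiplier applied was 0.864 × 1.111 × 0.55 = 0.5279472.
So the original price was €1,733.55 ÷ 0.5279472 ≈ €3,283.57.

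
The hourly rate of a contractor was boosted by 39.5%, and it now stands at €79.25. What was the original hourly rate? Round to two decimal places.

The overall multiplier applied was 1.395.
So the original hourly rate was €79.25 ÷ 1.395 ≈ €56.81.

€56.81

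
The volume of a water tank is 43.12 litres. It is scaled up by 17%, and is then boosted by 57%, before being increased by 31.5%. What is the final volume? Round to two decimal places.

104.16 litres

17% increase: 43.12 × 1.17 = 50.4504.
After the 57% increase: 50.4504 × 1.57 = 79.207128.
Apply the 31.5% increase: 79.207128 × 1.315 = 104.15737332 ≈ 104.16.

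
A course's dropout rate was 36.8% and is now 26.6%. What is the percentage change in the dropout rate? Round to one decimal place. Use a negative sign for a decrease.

-27.7%

The change is 26.6 − 36.8 = -10.2 percentage points.
Relative to the original 36.8%, that is -10.2 ÷ 36.8 ≈ -27.7%.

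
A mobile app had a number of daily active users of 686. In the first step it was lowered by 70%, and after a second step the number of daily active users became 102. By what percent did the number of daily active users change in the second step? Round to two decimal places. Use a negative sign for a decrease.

After the first step: 686 × 0.3 = 205.8.
Second-step multiplier: 102 ÷ 205.8 ≈ 0.495627.
That is a change of -50.44%.

-50.44%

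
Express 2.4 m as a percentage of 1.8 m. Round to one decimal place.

2.4 m ÷ 1.8 m ≈ 133.3%.

133.3%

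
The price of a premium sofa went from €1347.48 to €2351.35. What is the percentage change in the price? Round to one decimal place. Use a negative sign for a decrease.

Change: €2351.35 − €1347.48 = €1003.87.
Relative to the original: €1003.87 ÷ €1347.48 ≈ 74.5%.

74.5%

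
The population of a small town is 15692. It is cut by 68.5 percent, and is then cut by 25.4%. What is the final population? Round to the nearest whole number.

3687

Each change multiplies by a factor: 0.315 × 0.746 = 0.23499.
15692 × 0.23499 = 3687.46308 ≈ 3687.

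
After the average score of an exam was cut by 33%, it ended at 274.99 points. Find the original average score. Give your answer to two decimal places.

410.43 points

The overall multiplier applied was 0.67.
So the original average score was 274.99 ÷ 0.67 ≈ 410.43 points.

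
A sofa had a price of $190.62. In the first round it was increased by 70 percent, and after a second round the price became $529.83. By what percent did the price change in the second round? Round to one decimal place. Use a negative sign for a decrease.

After the first round: $190.62 × 1.7 = $324.054.
Second-round multiplier: $529.83 ÷ $324.054 ≈ 1.63501.
That is a change of 63.5%.

63.5%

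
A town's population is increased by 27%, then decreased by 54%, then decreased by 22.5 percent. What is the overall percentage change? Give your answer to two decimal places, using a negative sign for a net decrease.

-54.72%

A 27% increase multiplies by 1.27.
Then a 54% decrease: 1.27 × 0.46 = 0.5842.
Then a 22.5% decrease: 0.5842 × 0.775 = 0.452755.
Overall factor 0.452755, i.e. -54.72%.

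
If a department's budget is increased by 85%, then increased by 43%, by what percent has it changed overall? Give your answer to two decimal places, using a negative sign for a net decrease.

164.55%

An 85% increase multiplies by 1.85.
Then a 43% increase: 1.85 × 1.43 = 2.6455.
Overall factor 2.6455, i.e. 164.55%.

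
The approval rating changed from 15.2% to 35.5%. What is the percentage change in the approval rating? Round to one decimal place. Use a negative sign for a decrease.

The change is 35.5 − 15.2 = 20.3 percentage points.
Relative to the original 15.2%, that is 20.3 ÷ 15.2 ≈ 133.6%.

133.6%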